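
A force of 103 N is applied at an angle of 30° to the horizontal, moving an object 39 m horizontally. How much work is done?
W = Fd cosθ = 103×39×cos(30°) = 3478.8 J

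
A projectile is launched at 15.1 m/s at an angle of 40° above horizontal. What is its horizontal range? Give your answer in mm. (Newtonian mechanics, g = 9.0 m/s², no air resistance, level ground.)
R = v₀² sin(2θ) / g (with unit conversion) = 24950.0 mm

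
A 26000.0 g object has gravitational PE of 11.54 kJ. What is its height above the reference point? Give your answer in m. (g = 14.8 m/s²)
PE = mgh → h = PE/(mg) = 1.154e+04 J / (26 kg × 14.8 m/s²) = 29.99 m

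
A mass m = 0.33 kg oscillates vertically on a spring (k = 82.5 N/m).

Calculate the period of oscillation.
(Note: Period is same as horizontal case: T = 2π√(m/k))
T = 2π√(m/k) = 2π√(0.33/82.5) = 0.3974 s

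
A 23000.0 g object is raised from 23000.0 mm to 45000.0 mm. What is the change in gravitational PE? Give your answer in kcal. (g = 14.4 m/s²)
ΔPE = mg(h₂ − h₁) = 23 kg × 14.4 m/s² × (45 − 23) m = 7286 J = 1.741 kcal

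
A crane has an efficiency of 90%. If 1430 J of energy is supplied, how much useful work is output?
W_out = η × W_in = 0.9 × 1430 = 1287.0 J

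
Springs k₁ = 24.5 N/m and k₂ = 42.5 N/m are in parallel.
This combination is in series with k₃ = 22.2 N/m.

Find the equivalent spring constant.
k₁₂ = k₁ + k₂ = 67 N/m (parallel)
1/k_eq = 1/k₁₂ + 1/k₃ → k_eq = 16.67 N/m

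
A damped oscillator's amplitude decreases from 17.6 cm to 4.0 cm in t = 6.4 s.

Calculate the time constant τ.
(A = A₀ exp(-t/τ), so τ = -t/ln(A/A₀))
A/A₀ = 4.0/17.6 = 0.2273; ln(A/A₀) = -1.482
τ = −t/ln(A/A₀) = −6.4/-1.482 = 4.32 s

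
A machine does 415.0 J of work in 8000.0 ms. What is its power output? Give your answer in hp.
P = W/t = 415 J / 8 s = 51.88 W = 0.06957 hp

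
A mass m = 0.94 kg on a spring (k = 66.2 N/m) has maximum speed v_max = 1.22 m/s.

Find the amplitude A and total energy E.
½mv²_max = ½kA² → A = v_max√(m/k) = 1.22×√(0.94/66.2) = 0.1454 m = 14.54 cm
E = ½mv²_max = ½×0.94×1.22² = 0.6995 J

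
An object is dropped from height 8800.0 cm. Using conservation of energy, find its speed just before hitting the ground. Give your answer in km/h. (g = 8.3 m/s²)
mgh = ½mv² → v = √(2gh) = √(2×8.3×88) = 38.22 m/s = 137.6 km/h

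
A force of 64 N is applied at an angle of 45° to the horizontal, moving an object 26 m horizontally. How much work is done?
W = Fd cosθ = 64×26×cos(45°) = 1176.6 J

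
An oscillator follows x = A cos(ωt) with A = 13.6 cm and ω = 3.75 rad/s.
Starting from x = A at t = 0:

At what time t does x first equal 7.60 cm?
cos(ωt) = x/A = 7.6/13.6 = 0.5588
ωt = arccos(0.5588) = 0.9778 rad
t = 0.9778/3.75 = 0.2608 s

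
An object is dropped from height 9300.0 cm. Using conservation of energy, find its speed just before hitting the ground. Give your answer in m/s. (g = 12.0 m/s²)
mgh = ½mv² → v = √(2gh) = √(2×12.0×93) = 47.24 m/s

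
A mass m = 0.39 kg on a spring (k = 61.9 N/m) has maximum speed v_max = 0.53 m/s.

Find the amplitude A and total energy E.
½mv²_max = ½kA² → A = v_max√(m/k) = 0.53×√(0.39/61.9) = 0.04207 m = 4.207 cm
E = ½mv²_max = ½×0.39×0.53² = 0.05478 J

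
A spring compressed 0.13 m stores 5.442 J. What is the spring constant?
PE = ½kx² → k = 2PE/x² = 2×5.442/0.13² = 644.0 N/m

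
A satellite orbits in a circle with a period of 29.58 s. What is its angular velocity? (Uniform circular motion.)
ω = 2π/T = 2π/29.58 = 0.2124 rad/s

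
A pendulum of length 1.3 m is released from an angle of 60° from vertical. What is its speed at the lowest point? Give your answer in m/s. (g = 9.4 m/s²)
h = L(1 − cosθ) = 1.3×(1 − cos60°) = 0.65 m
v = √(2gh) = √(2×9.4×0.65) = 3.496 m/s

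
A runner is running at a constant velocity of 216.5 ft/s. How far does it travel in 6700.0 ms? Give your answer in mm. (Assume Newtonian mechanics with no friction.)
d = vt (with unit conversion) = 442100.0 mm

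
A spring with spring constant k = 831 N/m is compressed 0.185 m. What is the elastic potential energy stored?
PE = ½kx² = ½×831×0.185² = 14.22 J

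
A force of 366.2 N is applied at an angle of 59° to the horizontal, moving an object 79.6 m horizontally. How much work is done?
W = Fd cosθ = 366.2×79.6×cos(59°) = 15013.0 J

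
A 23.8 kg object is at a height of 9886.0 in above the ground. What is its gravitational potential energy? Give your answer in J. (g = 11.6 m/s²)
PE = mgh = 23.8 kg × 11.6 m/s² × 251.1 m = 6.932e+04 J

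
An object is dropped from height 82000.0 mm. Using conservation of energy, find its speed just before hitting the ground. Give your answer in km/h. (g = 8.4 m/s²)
mgh = ½mv² → v = √(2gh) = √(2×8.4×82) = 37.12 m/s = 133.6 km/h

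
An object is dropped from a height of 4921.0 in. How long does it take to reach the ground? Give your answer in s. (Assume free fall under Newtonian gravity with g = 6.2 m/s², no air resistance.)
t = √(2h/g) (with unit conversion) = 6.35 s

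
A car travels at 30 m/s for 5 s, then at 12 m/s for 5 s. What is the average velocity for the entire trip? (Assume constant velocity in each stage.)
d₁ = v₁t₁ = 30 × 5 = 150 m
d₂ = v₂t₂ = 12 × 5 = 60 m
d_total = 210 m, t_total = 10 s
v_avg = d_total/t_total = 210/10 = 21.0 m/s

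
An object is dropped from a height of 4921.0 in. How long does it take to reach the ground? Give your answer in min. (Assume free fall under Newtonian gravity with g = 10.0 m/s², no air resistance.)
t = √(2h/g) (with unit conversion) = 0.08333 min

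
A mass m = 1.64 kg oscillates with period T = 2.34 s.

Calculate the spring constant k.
T = 2π√(m/k) → k = m(2π/T)² = 1.64×(2π/2.34)² = 11.82 N/m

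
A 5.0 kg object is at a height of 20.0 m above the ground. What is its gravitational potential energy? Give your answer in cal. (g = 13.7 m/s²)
PE = mgh = 5 kg × 13.7 m/s² × 20 m = 1370 J = 327.4 cal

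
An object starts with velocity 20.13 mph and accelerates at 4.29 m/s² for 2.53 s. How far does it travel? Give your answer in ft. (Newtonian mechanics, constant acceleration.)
d = v₀t + ½at² (with unit conversion) = 119.7 ft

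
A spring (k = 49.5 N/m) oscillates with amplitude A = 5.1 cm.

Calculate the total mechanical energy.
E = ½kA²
E = ½kA² = ½×49.5×(0.051)² = 0.06437 J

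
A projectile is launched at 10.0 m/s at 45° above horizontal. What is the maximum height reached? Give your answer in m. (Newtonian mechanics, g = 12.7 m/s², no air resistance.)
H = v₀²sin²(θ)/(2g) = 1.969 m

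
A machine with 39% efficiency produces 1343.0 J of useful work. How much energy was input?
W_in = W_out/η = 1343.0/0.39 = 3443.6 J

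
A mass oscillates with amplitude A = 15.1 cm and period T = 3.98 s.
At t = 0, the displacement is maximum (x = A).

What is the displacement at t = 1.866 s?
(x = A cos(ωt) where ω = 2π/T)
ω = 2π/T = 2π/3.98 = 1.579 rad/s
x = A cos(ωt) = 15.1×cos(1.579×1.866) = -14.81 cm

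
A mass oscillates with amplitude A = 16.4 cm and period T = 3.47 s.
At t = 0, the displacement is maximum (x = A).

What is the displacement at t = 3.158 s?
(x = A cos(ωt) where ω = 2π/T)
ω = 2π/T = 2π/3.47 = 1.811 rad/s
x = A cos(ωt) = 16.4×cos(1.811×3.158) = 13.85 cm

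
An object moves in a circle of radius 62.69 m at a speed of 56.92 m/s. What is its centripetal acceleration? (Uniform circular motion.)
a_c = v²/r = 56.92²/62.69 = 3239.89/62.69 = 51.68 m/s²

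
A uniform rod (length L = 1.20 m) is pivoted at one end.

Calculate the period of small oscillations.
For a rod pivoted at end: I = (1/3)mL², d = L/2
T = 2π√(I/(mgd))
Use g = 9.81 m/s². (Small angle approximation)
I/m = (1/3)L² = 0.48 m²; d = L/2 = 0.6 m
T = 2π√(I/(mgd)) = 2π√(0.48/(9.81×0.6)) = 1.794 s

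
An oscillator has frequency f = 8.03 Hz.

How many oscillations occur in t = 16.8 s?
n = f×t = 8.03×16.8 = 134.9 oscillations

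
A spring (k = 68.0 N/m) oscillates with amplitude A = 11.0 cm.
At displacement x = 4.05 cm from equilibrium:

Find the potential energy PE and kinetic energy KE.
E_total = ½kA² = ½×68.0×(0.11)² = 0.4114 J
PE = ½kx² = ½×68.0×(0.0405)² = 0.05577 J
KE = E_total − PE = 0.3556 J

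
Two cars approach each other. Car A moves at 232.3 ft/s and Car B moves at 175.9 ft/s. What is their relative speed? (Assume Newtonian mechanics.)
v_rel = v_A + v_B = 232.3 + 175.9 = 408.2 ft/s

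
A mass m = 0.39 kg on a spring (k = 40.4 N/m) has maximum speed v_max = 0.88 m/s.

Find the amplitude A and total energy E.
½mv²_max = ½kA² → A = v_max√(m/k) = 0.88×√(0.39/40.4) = 0.08646 m = 8.646 cm
E = ½mv²_max = ½×0.39×0.88² = 0.151 J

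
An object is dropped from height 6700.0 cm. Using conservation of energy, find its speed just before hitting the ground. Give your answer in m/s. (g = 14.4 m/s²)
mgh = ½mv² → v = √(2gh) = √(2×14.4×67) = 43.93 m/s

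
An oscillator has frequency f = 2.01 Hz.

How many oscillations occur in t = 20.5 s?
n = f×t = 2.01×20.5 = 41.2 oscillations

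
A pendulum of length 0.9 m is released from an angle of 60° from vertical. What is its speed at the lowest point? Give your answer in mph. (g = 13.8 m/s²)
h = L(1 − cosθ) = 0.9×(1 − cos60°) = 0.45 m
v = √(2gh) = √(2×13.8×0.45) = 3.524 m/s = 7.883 mph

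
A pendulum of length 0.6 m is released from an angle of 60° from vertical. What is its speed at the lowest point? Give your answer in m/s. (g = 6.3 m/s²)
h = L(1 − cosθ) = 0.6×(1 − cos60°) = 0.3 m
v = √(2gh) = √(2×6.3×0.3) = 1.944 m/s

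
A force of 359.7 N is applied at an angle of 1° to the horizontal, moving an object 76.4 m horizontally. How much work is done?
W = Fd cosθ = 359.7×76.4×cos(1°) = 27477.0 J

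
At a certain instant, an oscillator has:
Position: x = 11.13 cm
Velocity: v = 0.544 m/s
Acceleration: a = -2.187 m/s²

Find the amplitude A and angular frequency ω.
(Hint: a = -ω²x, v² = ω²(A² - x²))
a = −ω²x → ω = √(|a|/x) = √(2.187/0.1113) = 4.433 rad/s
v² = ω²(A² − x²) → A = √(x² + v²/ω²) = √(0.1113² + 0.544²/4.433²) = 0.1657 m = 16.57 cm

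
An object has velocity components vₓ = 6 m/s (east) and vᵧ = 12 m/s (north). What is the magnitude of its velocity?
|v| = √(vₓ² + vᵧ²) = √(6² + 12²) = √(180) = 13.42 m/s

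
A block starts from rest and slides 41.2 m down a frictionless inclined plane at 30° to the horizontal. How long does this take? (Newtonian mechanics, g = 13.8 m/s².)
a = g sin(θ) = 13.8 × sin(30°) = 6.9 m/s²
t = √(2d/a) = √(2 × 41.2 / 6.9) = 3.46 s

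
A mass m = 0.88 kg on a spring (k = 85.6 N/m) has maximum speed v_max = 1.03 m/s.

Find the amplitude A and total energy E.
½mv²_max = ½kA² → A = v_max√(m/k) = 1.03×√(0.88/85.6) = 0.1044 m = 10.44 cm
E = ½mv²_max = ½×0.88×1.03² = 0.4668 J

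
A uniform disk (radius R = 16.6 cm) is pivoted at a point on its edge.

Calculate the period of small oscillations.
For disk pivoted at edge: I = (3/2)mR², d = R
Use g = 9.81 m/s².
I/m = (3/2)R² = 0.04133 m²; d = R = 0.166 m
T = 2π√((3/2)R²/(gR)) = 2π√(3R/(2g)) = 1.001 s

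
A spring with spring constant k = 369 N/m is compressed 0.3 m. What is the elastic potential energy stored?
PE = ½kx² = ½×369×0.3² = 16.61 J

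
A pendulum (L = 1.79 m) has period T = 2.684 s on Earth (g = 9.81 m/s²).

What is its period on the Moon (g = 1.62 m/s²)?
T = 2π√(L/g), so T_moon/T_earth = √(g_earth/g_moon)
T_moon = 2π√(1.79/1.62) = 6.605 s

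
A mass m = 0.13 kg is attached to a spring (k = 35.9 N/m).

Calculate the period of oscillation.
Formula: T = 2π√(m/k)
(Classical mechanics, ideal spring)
T = 2π√(m/k) = 2π√(0.13/35.9) = 0.3781 s; f = 1/T = 2.645 Hz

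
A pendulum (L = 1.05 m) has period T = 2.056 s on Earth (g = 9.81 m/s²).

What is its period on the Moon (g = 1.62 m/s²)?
T = 2π√(L/g), so T_moon/T_earth = √(g_earth/g_moon)
T_moon = 2π√(1.05/1.62) = 5.058 s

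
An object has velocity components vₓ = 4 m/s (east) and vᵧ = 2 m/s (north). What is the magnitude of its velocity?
|v| = √(vₓ² + vᵧ²) = √(4² + 2²) = √(20) = 4.47 m/s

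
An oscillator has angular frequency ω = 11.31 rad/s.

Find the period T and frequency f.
T = 2π/ω = 2π/11.31 = 0.5555 s; f = ω/2π = 1.8 Hz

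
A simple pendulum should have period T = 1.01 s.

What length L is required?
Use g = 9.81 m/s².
T = 2π√(L/g) → L = g(T/2π)² = 9.81×(1.01/2π)² = 0.2535 m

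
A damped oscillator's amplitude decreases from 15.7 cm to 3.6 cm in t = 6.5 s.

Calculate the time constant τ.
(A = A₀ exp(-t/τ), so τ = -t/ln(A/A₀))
A/A₀ = 3.6/15.7 = 0.2293; ln(A/A₀) = -1.473
τ = −t/ln(A/A₀) = −6.5/-1.473 = 4.414 s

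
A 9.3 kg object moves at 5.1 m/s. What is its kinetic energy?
KE = ½mv² = ½×9.3×5.1² = 120.9465 J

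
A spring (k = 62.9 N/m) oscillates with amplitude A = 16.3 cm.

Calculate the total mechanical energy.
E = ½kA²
E = ½kA² = ½×62.9×(0.163)² = 0.8356 J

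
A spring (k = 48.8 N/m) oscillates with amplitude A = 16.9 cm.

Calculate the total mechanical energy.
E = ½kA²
E = ½kA² = ½×48.8×(0.169)² = 0.6969 J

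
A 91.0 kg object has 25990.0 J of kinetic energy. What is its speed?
KE = ½mv² → v = √(2KE/m) = √(2×25990.0/91.0) = 23.9 m/s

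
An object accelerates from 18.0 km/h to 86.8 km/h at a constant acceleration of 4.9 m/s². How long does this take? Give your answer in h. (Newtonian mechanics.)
t = (v - v₀)/a (with unit conversion) = 0.001083 h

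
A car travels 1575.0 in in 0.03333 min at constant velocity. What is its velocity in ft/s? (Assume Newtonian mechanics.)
v = d/t (with unit conversion) = 65.63 ft/s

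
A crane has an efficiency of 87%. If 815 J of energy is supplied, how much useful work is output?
W_out = η × W_in = 0.87 × 815 = 709.05 J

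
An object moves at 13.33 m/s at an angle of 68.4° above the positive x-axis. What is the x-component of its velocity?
vₓ = v cos(θ) = 13.33 × cos(68.4°) = 4.91 m/s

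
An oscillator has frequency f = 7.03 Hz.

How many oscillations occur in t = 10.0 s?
n = f×t = 7.03×10.0 = 70.3 oscillations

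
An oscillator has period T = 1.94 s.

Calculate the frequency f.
f = 1/T = 1/1.94 = 0.5155 Hz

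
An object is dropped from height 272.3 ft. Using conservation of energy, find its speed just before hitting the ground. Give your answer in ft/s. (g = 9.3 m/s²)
mgh = ½mv² → v = √(2gh) = √(2×9.3×83) = 39.29 m/s = 128.9 ft/s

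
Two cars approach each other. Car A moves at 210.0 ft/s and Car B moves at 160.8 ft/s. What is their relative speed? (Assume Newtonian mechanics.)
v_rel = v_A + v_B = 210.0 + 160.8 = 370.8 ft/s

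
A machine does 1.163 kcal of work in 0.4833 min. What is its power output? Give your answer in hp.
P = W/t = 4866 J / 29 s = 167.8 W = 0.225 hp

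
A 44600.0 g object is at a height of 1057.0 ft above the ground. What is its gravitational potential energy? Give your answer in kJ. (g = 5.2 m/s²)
PE = mgh = 44.6 kg × 5.2 m/s² × 322.2 m = 7.472e+04 J = 74.72 kJ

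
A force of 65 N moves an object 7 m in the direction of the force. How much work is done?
W = Fd = 65×7 = 455.0 J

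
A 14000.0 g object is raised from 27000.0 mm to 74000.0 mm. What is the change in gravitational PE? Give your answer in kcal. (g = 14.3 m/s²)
ΔPE = mg(h₂ − h₁) = 14 kg × 14.3 m/s² × (74 − 27) m = 9409 J = 2.249 kcal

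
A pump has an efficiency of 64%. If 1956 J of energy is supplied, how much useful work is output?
W_out = η × W_in = 0.64 × 1956 = 1251.8 J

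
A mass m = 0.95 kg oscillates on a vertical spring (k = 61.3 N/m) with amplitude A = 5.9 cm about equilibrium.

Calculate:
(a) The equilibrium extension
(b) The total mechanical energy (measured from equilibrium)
x_eq = mg/k = 0.95×9.81/61.3 = 0.152 m = 15.2 cm
E = ½kA² = ½×61.3×(0.059)² = 0.1067 J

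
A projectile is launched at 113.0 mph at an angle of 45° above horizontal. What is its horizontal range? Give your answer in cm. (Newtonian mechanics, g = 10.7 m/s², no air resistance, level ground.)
R = v₀² sin(2θ) / g (with unit conversion) = 23850.0 cm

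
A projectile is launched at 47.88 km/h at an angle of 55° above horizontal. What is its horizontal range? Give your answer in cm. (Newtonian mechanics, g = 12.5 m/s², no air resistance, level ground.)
R = v₀² sin(2θ) / g (with unit conversion) = 1330.0 cm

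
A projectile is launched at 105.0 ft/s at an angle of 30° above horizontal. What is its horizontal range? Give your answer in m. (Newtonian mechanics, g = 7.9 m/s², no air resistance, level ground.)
R = v₀² sin(2θ) / g (with unit conversion) = 112.3 m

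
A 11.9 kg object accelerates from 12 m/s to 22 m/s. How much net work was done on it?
W_net = ΔKE = ½m(v₂² − v₁²) = ½×11.9×(22² − 12²) = 2023.0 J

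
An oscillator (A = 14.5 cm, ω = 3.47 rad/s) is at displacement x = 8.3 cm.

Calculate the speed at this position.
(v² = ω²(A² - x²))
v = ω√(A² − x²) = 3.47×√(0.145² − 0.083²) = 0.4126 m/s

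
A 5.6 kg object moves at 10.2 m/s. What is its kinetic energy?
KE = ½mv² = ½×5.6×10.2² = 291.312 J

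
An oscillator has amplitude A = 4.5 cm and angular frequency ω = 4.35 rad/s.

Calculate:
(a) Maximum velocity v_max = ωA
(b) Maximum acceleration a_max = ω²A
v_max = ωA = 4.35×0.045 = 0.1957 m/s
a_max = ω²A = 4.35²×0.045 = 0.8515 m/s²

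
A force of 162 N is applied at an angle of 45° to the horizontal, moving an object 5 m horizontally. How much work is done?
W = Fd cosθ = 162×5×cos(45°) = 572.76 J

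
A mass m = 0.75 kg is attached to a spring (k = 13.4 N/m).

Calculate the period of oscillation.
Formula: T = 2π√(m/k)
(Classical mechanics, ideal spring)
T = 2π√(m/k) = 2π√(0.75/13.4) = 1.486 s; f = 1/T = 0.6727 Hz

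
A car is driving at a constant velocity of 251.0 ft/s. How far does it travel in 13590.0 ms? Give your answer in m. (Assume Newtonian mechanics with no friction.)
d = vt (with unit conversion) = 1040.0 m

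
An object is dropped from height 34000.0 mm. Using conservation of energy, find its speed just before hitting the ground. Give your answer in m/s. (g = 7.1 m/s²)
mgh = ½mv² → v = √(2gh) = √(2×7.1×34) = 21.97 m/s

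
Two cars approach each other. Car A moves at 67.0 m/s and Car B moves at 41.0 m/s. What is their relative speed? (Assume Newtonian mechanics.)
v_rel = v_A + v_B = 67.0 + 41.0 = 108.0 m/s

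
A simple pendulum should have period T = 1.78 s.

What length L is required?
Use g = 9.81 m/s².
T = 2π√(L/g) → L = g(T/2π)² = 9.81×(1.78/2π)² = 0.7873 m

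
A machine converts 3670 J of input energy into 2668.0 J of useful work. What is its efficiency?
η = W_out/W_in = 2668.0/3670 = 0.727 = 72.7%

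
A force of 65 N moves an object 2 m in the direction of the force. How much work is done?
W = Fd = 65×2 = 130.0 J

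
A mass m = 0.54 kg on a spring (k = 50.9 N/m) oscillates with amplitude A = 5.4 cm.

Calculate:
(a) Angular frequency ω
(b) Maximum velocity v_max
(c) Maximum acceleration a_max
ω = √(k/m) = √(50.9/0.54) = 9.709 rad/s
v_max = ωA = 9.709×0.054 = 0.5243 m/s
a_max = ω²A = 9.709²×0.054 = 5.09 m/s²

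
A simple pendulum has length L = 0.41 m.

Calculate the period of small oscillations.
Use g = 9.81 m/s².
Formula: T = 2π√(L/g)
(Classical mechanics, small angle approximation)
T = 2π√(L/g) = 2π√(0.41/9.81) = 1.285 s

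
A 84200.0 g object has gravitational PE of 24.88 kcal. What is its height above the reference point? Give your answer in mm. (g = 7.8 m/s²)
PE = mgh → h = PE/(mg) = 1.041e+05 J / (84.2 kg × 7.8 m/s²) = 158.5 m = 158500.0 mm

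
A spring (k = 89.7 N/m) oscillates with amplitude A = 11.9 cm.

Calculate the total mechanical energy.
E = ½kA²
E = ½kA² = ½×89.7×(0.119)² = 0.6351 J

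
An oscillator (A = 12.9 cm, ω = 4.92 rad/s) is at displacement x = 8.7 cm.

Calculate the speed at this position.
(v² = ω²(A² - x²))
v = ω√(A² − x²) = 4.92×√(0.129² − 0.087²) = 0.4686 m/s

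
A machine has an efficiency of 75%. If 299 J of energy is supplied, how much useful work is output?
W_out = η × W_in = 0.75 × 299 = 224.25 J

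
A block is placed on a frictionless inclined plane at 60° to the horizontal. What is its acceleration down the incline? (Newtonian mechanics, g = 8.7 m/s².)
a = g sin(θ) = 8.7 × sin(60°) = 8.7 × 0.866 = 7.53 m/s²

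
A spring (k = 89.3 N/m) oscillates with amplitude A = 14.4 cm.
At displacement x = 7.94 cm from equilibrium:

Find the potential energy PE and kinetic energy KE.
E_total = ½kA² = ½×89.3×(0.144)² = 0.9259 J
PE = ½kx² = ½×89.3×(0.0794)² = 0.2815 J
KE = E_total − PE = 0.6444 J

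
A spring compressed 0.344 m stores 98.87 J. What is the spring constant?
PE = ½kx² → k = 2PE/x² = 2×98.87/0.344² = 1671.0 N/m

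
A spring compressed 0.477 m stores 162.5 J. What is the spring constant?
PE = ½kx² → k = 2PE/x² = 2×162.5/0.477² = 1428.0 N/m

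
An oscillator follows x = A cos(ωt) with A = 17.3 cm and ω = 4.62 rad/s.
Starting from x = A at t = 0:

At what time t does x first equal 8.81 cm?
cos(ωt) = x/A = 8.81/17.3 = 0.5092
ωt = arccos(0.5092) = 1.036 rad
t = 1.036/4.62 = 0.2243 s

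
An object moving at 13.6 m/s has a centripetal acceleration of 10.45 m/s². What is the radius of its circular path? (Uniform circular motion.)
r = v²/a_c = 13.6²/10.45 = 17.7 m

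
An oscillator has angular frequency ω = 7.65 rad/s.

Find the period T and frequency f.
T = 2π/ω = 2π/7.65 = 0.8213 s; f = ω/2π = 1.218 Hz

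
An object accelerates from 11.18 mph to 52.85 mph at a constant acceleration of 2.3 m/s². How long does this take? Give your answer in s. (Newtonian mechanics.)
t = (v - v₀)/a (with unit conversion) = 8.099 s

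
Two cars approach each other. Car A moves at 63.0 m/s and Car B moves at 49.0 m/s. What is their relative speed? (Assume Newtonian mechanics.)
v_rel = v_A + v_B = 63.0 + 49.0 = 112.0 m/s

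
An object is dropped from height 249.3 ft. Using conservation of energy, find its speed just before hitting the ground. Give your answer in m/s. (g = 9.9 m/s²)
mgh = ½mv² → v = √(2gh) = √(2×9.9×75.99) = 38.79 m/s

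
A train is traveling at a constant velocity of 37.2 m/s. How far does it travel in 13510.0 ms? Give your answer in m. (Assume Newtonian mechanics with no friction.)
d = vt (with unit conversion) = 502.6 m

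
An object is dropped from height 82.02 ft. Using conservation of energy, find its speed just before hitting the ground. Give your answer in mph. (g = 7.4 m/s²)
mgh = ½mv² → v = √(2gh) = √(2×7.4×25) = 19.24 m/s = 43.03 mph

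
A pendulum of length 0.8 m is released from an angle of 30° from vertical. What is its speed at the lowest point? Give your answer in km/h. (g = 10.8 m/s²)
h = L(1 − cosθ) = 0.8×(1 − cos30°) = 0.1072 m
v = √(2gh) = √(2×10.8×0.1072) = 1.522 m/s = 5.478 km/h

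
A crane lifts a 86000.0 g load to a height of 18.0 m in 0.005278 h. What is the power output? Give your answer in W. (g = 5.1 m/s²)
W = mgh = 86×5.1×18 = 7895 J
P = W/t = 7895/19 = 415.5 W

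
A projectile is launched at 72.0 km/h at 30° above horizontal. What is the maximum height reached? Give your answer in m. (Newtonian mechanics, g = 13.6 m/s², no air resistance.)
H = v₀²sin²(θ)/(2g) (with unit conversion) = 3.676 m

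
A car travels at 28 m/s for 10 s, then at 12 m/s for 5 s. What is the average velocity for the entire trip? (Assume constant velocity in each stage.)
d₁ = v₁t₁ = 28 × 10 = 280 m
d₂ = v₂t₂ = 12 × 5 = 60 m
d_total = 340 m, t_total = 15 s
v_avg = d_total/t_total = 340/15 = 22.67 m/s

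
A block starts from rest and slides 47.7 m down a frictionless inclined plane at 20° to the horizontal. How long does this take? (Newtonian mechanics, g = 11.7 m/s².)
a = g sin(θ) = 11.7 × sin(20°) = 4.0 m/s²
t = √(2d/a) = √(2 × 47.7 / 4.0) = 4.88 s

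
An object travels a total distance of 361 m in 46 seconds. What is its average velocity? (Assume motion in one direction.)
v_avg = Δd / Δt = 361 / 46 = 7.85 m/s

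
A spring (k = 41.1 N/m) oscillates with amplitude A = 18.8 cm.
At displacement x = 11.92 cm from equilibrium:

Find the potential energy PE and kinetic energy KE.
E_total = ½kA² = ½×41.1×(0.188)² = 0.7263 J
PE = ½kx² = ½×41.1×(0.1192)² = 0.292 J
KE = E_total − PE = 0.4343 J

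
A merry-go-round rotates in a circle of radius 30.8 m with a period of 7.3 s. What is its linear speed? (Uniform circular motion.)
v = 2πr/T = 2π×30.8/7.3 = 26.51 m/s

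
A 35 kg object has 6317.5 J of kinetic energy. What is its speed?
KE = ½mv² → v = √(2KE/m) = √(2×6317.5/35) = 19.0 m/s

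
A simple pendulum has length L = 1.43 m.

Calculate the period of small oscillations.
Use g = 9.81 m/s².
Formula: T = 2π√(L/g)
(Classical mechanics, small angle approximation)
T = 2π√(L/g) = 2π√(1.43/9.81) = 2.399 s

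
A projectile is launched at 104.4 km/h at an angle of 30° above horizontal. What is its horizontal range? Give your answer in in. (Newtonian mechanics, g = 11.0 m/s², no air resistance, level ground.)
R = v₀² sin(2θ) / g (with unit conversion) = 2607.0 in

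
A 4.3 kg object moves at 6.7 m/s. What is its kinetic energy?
KE = ½mv² = ½×4.3×6.7² = 96.5135 J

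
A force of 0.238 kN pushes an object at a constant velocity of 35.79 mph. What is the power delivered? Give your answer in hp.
P = Fv = 238 N × 16 m/s = 3808 W = 5.106 hp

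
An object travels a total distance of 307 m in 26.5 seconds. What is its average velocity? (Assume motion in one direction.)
v_avg = Δd / Δt = 307 / 26.5 = 11.58 m/s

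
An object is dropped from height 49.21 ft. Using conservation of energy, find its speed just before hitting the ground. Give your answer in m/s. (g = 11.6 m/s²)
mgh = ½mv² → v = √(2gh) = √(2×11.6×15) = 18.65 m/s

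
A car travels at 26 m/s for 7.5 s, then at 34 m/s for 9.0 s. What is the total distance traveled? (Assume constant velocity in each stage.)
d₁ = v₁t₁ = 26 × 7.5 = 195 m
d₂ = v₂t₂ = 34 × 9.0 = 306 m
d_total = 195 + 306 = 501.0 m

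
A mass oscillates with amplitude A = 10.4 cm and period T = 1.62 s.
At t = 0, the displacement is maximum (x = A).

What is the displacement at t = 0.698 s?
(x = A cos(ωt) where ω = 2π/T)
ω = 2π/T = 2π/1.62 = 3.879 rad/s
x = A cos(ωt) = 10.4×cos(3.879×0.698) = -9.434 cm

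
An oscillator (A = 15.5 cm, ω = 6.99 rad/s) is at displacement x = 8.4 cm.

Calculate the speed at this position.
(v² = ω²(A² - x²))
v = ω√(A² − x²) = 6.99×√(0.155² − 0.084²) = 0.9106 m/s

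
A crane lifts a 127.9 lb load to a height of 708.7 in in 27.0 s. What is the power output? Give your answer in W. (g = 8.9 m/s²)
W = mgh = 58.01×8.9×18 = 9294 J
P = W/t = 9294/27 = 344.2 W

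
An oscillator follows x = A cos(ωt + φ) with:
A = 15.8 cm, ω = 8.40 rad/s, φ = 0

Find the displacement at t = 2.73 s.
x = A cos(ωt + φ) = 15.8×cos(8.4×2.73 + 0) = -9.308 cm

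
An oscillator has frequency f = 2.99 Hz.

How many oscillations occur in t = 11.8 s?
n = f×t = 2.99×11.8 = 35.28 oscillations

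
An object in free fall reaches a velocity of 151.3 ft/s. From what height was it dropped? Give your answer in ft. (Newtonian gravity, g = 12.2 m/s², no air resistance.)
h = v²/(2g) (with unit conversion) = 286.0 ft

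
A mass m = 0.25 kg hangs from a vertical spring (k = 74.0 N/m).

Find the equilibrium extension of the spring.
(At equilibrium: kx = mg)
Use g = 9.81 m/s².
x_eq = mg/k = 0.25×9.81/74.0 = 0.03314 m = 3.314 cm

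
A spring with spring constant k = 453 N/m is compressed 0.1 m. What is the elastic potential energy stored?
PE = ½kx² = ½×453×0.1² = 2.265 J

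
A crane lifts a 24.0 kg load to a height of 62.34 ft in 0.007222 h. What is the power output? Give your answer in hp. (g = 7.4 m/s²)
W = mgh = 24×7.4×19 = 3375 J
P = W/t = 3375/26 = 129.8 W = 0.1741 hp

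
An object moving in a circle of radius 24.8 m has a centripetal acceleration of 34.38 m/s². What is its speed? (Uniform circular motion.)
v = √(a_c × r) = √(34.38 × 24.8) = 29.2 m/s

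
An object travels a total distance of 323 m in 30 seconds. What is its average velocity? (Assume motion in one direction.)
v_avg = Δd / Δt = 323 / 30 = 10.77 m/s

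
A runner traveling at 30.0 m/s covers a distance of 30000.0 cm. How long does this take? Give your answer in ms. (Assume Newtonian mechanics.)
t = d/v (with unit conversion) = 10000.0 ms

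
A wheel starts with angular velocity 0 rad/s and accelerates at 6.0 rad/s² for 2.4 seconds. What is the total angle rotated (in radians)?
θ = ω₀t + ½αt² = 0×2.4 + ½×6.0×2.4² = 17.28 rad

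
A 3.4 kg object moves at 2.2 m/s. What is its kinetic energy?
KE = ½mv² = ½×3.4×2.2² = 8.228 J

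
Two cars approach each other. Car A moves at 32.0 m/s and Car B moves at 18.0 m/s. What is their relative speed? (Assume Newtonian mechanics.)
v_rel = v_A + v_B = 32.0 + 18.0 = 50.0 m/s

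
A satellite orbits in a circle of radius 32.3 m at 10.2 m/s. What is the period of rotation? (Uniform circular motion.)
T = 2πr/v = 2π×32.3/10.2 = 19.9 s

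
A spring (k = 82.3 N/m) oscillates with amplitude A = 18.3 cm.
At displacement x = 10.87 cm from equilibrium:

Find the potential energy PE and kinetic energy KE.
E_total = ½kA² = ½×82.3×(0.183)² = 1.378 J
PE = ½kx² = ½×82.3×(0.1087)² = 0.4862 J
KE = E_total − PE = 0.8919 J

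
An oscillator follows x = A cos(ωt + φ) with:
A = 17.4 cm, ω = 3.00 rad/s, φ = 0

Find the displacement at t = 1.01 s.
x = A cos(ωt + φ) = 17.4×cos(3.0×1.01 + 0) = -17.29 cm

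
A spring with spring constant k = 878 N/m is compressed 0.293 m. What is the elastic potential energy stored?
PE = ½kx² = ½×878×0.293² = 37.69 J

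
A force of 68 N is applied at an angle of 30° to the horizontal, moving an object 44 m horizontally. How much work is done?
W = Fd cosθ = 68×44×cos(30°) = 2591.1 J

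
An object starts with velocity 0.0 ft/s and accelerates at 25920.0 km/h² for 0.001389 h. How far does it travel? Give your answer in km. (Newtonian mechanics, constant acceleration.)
d = v₀t + ½at² (with unit conversion) = 0.025 km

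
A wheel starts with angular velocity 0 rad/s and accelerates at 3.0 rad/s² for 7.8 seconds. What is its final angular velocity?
ω = ω₀ + αt = 0 + 3.0 × 7.8 = 23.4 rad/s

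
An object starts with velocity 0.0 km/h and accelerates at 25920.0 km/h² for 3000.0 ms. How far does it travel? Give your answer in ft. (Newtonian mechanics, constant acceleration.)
d = v₀t + ½at² (with unit conversion) = 29.53 ft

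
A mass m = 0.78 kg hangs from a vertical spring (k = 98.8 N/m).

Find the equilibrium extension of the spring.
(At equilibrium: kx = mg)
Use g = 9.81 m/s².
x_eq = mg/k = 0.78×9.81/98.8 = 0.07745 m = 7.745 cm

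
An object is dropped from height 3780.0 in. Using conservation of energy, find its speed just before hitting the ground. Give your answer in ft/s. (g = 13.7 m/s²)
mgh = ½mv² → v = √(2gh) = √(2×13.7×96.01) = 51.29 m/s = 168.3 ft/s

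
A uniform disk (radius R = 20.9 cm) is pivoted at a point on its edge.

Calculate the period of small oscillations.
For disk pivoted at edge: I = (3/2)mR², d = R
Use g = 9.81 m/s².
I/m = (3/2)R² = 0.06552 m²; d = R = 0.209 m
T = 2π√((3/2)R²/(gR)) = 2π√(3R/(2g)) = 1.123 s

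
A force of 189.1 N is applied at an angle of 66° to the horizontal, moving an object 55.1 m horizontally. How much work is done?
W = Fd cosθ = 189.1×55.1×cos(66°) = 4238.0 J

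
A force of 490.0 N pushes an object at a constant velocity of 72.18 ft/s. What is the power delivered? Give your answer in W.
P = Fv = 490 N × 22 m/s = 1.078e+04 W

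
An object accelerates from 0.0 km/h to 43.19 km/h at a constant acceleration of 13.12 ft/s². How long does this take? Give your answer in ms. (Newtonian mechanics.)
t = (v - v₀)/a (with unit conversion) = 3000.0 ms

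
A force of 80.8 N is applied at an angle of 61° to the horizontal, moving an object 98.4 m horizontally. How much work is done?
W = Fd cosθ = 80.8×98.4×cos(61°) = 3854.6 J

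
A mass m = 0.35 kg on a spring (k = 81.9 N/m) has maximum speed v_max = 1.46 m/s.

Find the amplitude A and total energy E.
½mv²_max = ½kA² → A = v_max√(m/k) = 1.46×√(0.35/81.9) = 0.09544 m = 9.544 cm
E = ½mv²_max = ½×0.35×1.46² = 0.373 J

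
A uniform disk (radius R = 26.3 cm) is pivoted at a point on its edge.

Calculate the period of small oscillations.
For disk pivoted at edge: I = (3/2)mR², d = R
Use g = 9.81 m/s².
I/m = (3/2)R² = 0.1038 m²; d = R = 0.263 m
T = 2π√((3/2)R²/(gR)) = 2π√(3R/(2g)) = 1.26 s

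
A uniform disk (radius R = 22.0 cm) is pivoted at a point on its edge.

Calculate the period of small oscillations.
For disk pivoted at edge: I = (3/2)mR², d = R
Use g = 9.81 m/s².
I/m = (3/2)R² = 0.0726 m²; d = R = 0.22 m
T = 2π√((3/2)R²/(gR)) = 2π√(3R/(2g)) = 1.152 s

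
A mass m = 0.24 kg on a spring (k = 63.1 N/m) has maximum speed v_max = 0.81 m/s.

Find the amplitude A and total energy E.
½mv²_max = ½kA² → A = v_max√(m/k) = 0.81×√(0.24/63.1) = 0.04995 m = 4.995 cm
E = ½mv²_max = ½×0.24×0.81² = 0.07873 J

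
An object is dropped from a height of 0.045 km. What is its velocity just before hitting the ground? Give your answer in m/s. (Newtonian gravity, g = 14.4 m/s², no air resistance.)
v = √(2gh) (with unit conversion) = 36.0 m/s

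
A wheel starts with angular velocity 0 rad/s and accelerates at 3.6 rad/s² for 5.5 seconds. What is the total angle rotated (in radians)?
θ = ω₀t + ½αt² = 0×5.5 + ½×3.6×5.5² = 54.45 rad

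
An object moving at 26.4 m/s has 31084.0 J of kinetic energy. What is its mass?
KE = ½mv² → m = 2KE/v² = 2×31084.0/26.4² = 89.2 kg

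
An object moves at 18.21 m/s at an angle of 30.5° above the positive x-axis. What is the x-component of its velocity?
vₓ = v cos(θ) = 18.21 × cos(30.5°) = 15.69 m/s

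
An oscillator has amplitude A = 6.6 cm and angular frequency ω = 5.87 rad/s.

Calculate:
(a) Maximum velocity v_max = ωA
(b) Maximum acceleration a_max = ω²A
v_max = ωA = 5.87×0.066 = 0.3874 m/s
a_max = ω²A = 5.87²×0.066 = 2.274 m/s²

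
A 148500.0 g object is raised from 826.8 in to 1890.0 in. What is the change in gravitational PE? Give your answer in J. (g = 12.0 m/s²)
ΔPE = mg(h₂ − h₁) = 148.5 kg × 12.0 m/s² × (48.01 − 21) m = 4.812e+04 J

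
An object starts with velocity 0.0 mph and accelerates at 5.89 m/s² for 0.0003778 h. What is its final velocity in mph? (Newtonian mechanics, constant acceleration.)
v = v₀ + at (with unit conversion) = 17.92 mph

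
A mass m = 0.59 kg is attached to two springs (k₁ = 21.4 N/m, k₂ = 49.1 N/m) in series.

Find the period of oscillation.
k_eq = k₁k₂/(k₁+k₂) = 14.9 N/m
T = 2π√(m/k_eq) = 2π√(0.59/14.9) = 1.25 s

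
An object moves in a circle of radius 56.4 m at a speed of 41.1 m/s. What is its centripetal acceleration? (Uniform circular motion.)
a_c = v²/r = 41.1²/56.4 = 1689.21/56.4 = 29.95 m/s²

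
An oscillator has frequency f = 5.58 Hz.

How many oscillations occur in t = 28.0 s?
n = f×t = 5.58×28.0 = 156.2 oscillations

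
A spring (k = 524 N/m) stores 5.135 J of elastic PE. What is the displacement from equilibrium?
PE = ½kx² → x = √(2PE/k) = √(2×5.135/524) = 0.14 m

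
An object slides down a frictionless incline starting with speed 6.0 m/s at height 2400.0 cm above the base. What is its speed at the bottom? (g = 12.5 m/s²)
½mv₀² + mgh = ½mv² → v = √(v₀² + 2gh) = √(6² + 2×12.5×24) = 25.22 m/s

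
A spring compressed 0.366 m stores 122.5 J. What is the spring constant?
PE = ½kx² → k = 2PE/x² = 2×122.5/0.366² = 1829.0 N/m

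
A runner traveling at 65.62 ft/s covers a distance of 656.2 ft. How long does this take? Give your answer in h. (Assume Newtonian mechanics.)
t = d/v (with unit conversion) = 0.002778 h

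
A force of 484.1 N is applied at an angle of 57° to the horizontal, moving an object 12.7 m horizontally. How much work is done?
W = Fd cosθ = 484.1×12.7×cos(57°) = 3348.5 J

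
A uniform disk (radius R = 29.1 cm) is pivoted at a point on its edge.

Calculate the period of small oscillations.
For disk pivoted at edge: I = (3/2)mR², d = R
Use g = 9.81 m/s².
I/m = (3/2)R² = 0.127 m²; d = R = 0.291 m
T = 2π√((3/2)R²/(gR)) = 2π√(3R/(2g)) = 1.325 s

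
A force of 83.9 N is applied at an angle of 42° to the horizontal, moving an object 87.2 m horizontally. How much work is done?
W = Fd cosθ = 83.9×87.2×cos(42°) = 5436.9 J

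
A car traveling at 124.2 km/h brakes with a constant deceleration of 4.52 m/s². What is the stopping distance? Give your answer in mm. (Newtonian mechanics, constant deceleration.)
d = v₀² / (2a) (with unit conversion) = 131700.0 mm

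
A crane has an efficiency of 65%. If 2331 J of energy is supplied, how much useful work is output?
W_out = η × W_in = 0.65 × 2331 = 1515.2 J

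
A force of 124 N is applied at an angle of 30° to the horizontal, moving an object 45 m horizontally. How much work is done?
W = Fd cosθ = 124×45×cos(30°) = 4832.4 J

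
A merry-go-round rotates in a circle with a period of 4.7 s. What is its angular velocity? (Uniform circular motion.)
ω = 2π/T = 2π/4.7 = 1.3368 rad/s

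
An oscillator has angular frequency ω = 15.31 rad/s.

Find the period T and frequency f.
T = 2π/ω = 2π/15.31 = 0.4104 s; f = ω/2π = 2.437 Hz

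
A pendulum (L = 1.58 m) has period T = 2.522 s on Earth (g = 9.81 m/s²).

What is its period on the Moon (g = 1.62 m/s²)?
T = 2π√(L/g), so T_moon/T_earth = √(g_earth/g_moon)
T_moon = 2π√(1.58/1.62) = 6.205 s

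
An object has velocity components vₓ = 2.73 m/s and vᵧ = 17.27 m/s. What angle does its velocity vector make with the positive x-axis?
θ = arctan(vᵧ/vₓ) = arctan(17.27/2.73) = 81.02°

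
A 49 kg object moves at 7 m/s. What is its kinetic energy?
KE = ½mv² = ½×49×7² = 1200.5 J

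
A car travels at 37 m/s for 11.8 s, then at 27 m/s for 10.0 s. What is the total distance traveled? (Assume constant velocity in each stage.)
d₁ = v₁t₁ = 37 × 11.8 = 436.6 m
d₂ = v₂t₂ = 27 × 10.0 = 270 m
d_total = 436.6 + 270 = 706.6 m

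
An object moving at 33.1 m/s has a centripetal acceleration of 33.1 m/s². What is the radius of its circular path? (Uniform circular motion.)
r = v²/a_c = 33.1²/33.1 = 33.1 m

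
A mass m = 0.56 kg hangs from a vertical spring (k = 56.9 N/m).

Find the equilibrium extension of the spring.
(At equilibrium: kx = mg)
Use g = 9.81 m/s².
x_eq = mg/k = 0.56×9.81/56.9 = 0.09655 m = 9.655 cm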